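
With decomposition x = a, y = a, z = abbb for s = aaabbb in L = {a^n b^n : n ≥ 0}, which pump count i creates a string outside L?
i = 0

xy⁰z = a · ε · abbb = aabbb; aabbb has 2 a's and 3 b's; 2 ≠ 3, so it is not in L.
(Other choices also work, e.g. i = 2, 3; only i = 1 is guaranteed to stay in L since xy¹z = s.)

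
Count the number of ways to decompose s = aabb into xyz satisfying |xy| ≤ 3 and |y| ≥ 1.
6

For s = 'aabb' with pumping length p = 3:

Constraints: |xy| ≤ 3, |y| > 0

Valid decompositions (|xy| ≤ p, |y| ≥ 1):
  • x='', y='a', z='abb'
  • x='a', y='a', z='bb'
  • x='', y='aa', z='bb'
  • x='aa', y='b', z='b'
  • x='a', y='ab', z='b'
  • x='', y='aab', z='b'

Total count: 6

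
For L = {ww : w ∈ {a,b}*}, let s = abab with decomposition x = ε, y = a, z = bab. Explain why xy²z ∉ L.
xy²z = aabab ∉ L

Pumping with i = 2 replaces y = a by y² = aa:
- Original: s = xyz = abab; abab splits into halves ab · ab, which are equal, so it is in L (w = ab)
- Pumped: xy²z = ε · aa · bab = aabab
- aabab has odd length 5, so it cannot be written as ww and is not in L

The pumping lemma would require xy²z ∈ L, so this decomposition yields a contradiction.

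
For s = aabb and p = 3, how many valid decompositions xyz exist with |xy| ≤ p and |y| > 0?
6

For s = 'aabb' with pumping length p = 3:

Constraints: |xy| ≤ 3, |y| > 0

Valid decompositions (|xy| ≤ p, |y| ≥ 1):
  • x='', y='a', z='abb'
  • x='a', y='a', z='bb'
  • x='', y='aa', z='bb'
  • x='aa', y='b', z='b'
  • x='a', y='ab', z='b'
  • x='', y='aab', z='b'

Total count: 6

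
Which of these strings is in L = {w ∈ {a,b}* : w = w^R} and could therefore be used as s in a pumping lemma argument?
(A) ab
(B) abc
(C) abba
(C) abba

The pumping lemma is applied to a string s that lies in L, so first check membership of each option:
- (A) ab reversed is ba ≠ ab, so it is not a palindrome and is not in L ✗
- (B) abc reversed is cba ≠ abc, so it is not a palindrome and is not in L ✗
- (C) abba reversed is abba, the same string, so it is a palindrome and is in L ✓

Only (C) abba is in L, so it is the only candidate that could play the role of s.
(In a complete proof one picks s in terms of the pumping length p so that |s| ≥ p is guaranteed; a fixed string like abba illustrates the shape of such an s.)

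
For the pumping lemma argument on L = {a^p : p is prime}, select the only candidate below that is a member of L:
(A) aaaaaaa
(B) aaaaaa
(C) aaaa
(A) aaaaaaa

The pumping lemma is applied to a string s that lies in L, so first check membership of each option:
- (A) aaaaaaa has length 7, which is prime, so it is in L ✓
- (B) aaaaaa has length 6 = 2 × 3, which is not prime, so it is not in L ✗
- (C) aaaa has length 4 = 2 × 2, which is not prime, so it is not in L ✗

Only (A) aaaaaaa is in L, so it is the only candidate that could play the role of s.
(In a complete proof one picks s in terms of the pumping length p so that |s| ≥ p is guaranteed; a fixed string like aaaaaaa illustrates the shape of such an s.)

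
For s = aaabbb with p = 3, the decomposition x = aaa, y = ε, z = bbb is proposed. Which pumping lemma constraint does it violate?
Violated: |y| > 0

The decomposition x = aaa, y = ε, z = bbb for s = aaabbb with p = 3
violates the constraint: |y| > 0

|y| = 0, but the pumping lemma requires |y| > 0 (y must be non-empty).

Pumping lemma constraints:
1. xyz = s (decomposition is valid)
2. |xy| ≤ p
3. |y| > 0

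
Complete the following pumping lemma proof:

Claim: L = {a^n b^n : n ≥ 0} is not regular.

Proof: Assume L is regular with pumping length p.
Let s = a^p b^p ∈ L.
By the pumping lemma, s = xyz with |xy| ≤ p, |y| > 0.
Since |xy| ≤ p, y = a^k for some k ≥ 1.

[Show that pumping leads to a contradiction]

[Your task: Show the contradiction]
Consider xy²z = a^(p+k) b^p.

Since k ≥ 1, we have p + k > p.
So xy²z has more a's than b's: (p+k) a's vs p b's.
This means xy²z ∉ L because a^n b^n requires equal counts.

This contradicts the pumping lemma which states xy²z ∈ L.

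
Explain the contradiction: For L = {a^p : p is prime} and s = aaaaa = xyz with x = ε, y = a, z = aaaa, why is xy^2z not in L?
xy²z = aaaaaa ∉ L

Pumping with i = 2 replaces y = a by y² = aa:
- Original: s = xyz = aaaaa; aaaaa has length 5, which is prime, so it is in L
- Pumped: xy²z = ε · aa · aaaa = aaaaaa
- aaaaaa has length 6 = 2 × 3, which is not prime, so it is not in L

The pumping lemma would require xy²z ∈ L, so this decomposition yields a contradiction.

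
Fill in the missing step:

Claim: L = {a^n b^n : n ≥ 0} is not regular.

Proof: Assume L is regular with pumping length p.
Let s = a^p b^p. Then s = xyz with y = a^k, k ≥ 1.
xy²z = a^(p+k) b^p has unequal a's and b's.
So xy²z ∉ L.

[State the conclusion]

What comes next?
This contradicts the pumping lemma for regular languages,
which guarantees xy^i z ∈ L for all i ≥ 0.

Since our assumption that L is regular leads to a contradiction,
we conclude that L = {a^n b^n : n ≥ 0} is NOT regular. ∎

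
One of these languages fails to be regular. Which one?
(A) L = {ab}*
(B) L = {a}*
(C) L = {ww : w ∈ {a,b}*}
(C) {ww : w ∈ {a,b}*}

(C) L = {ww : w ∈ {a,b}*} is NOT regular.

The pumping lemma can be used to prove this:
After pumping, the two halves no longer match

The other languages are regular because they can be recognized by finite automata.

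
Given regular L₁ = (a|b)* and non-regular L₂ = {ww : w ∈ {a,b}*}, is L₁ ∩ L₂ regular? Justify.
No — L₁ ∩ L₂ is not regular.

(a|b)* is all strings over {a,b}, so L₁ ∩ L₂ = {ww : w ∈ {a,b}*} = L₂ itself, which is not regular (pump s = a^p b a^p b).

Note that the bare facts "L₁ regular, L₂ non-regular" do not settle the question by themselves: the closure of regular languages under ∪, ∩, complement and difference applies only when BOTH operands are regular. With a non-regular operand the result can come out regular or non-regular depending on the specific languages, so one has to work out L₁ ∩ L₂ for this particular pair, as above.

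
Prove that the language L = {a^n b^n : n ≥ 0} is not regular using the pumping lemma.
Assume for contradiction that L is regular, and let p ≥ 1 be the pumping length given by the pumping lemma.
Choose s = a^p b^p. Then s ∈ L and |s| = 2p ≥ p.
By the pumping lemma, s = xyz for some x, y, z with |xy| ≤ p, |y| ≥ 1, and xy^i z ∈ L for every i ≥ 0.
Since |xy| ≤ p and the first p symbols of s are all a's, we must have y = a^k for some k with 1 ≤ k ≤ p.

Take i = 0: xy⁰z = a^(p − k) b^p.
This string has p − k a's but p b's, and p − k < p because k ≥ 1. So xy⁰z ∉ L.

This contradicts the pumping lemma, which requires xy^i z ∈ L for all i ≥ 0.
Hence L = {a^n b^n : n ≥ 0} is not regular. ∎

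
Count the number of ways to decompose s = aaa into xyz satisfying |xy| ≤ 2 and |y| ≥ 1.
3

For s = 'aaa' with pumping length p = 2:

Constraints: |xy| ≤ 2, |y| > 0

Valid decompositions (|xy| ≤ p, |y| ≥ 1):
  • x='', y='a', z='aa'
  • x='a', y='a', z='a'
  • x='', y='aa', z='a'

Total count: 3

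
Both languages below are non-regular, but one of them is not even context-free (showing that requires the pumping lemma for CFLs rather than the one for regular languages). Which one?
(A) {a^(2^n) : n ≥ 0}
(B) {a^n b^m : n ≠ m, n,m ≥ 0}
(A) {a^(2^n) : n ≥ 0}

(A) {a^(2^n) : n ≥ 0} requires the CFL pumping lemma.

- {a^n b^m : n ≠ m, n,m ≥ 0} is context-free (but not regular)
  • Can be shown non-regular with the regular pumping lemma
  • After pumping a's, we can make n = m

- {a^(2^n) : n ≥ 0} is NOT context-free
  • Requires the CFL pumping lemma to prove
  • Gaps between powers of 2 grow exponentially

The CFL pumping lemma is "stronger" in that it can prove non-membership
in the larger class of context-free languages.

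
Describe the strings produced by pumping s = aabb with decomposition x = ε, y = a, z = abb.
{xy^i z : i ≥ 0} = {a^(i+1) b^2 : i ≥ 0} = {abb, aabb, aaabb, ...}

With x = ε, y = a, z = abb: Starting with aabb and pumping the first 'a' (z = abb keeps the second 'a'), we get strings with i+1 a's followed by 2 b's for i = 0, 1, 2, ...; note bb is not produced because z always contributes one a.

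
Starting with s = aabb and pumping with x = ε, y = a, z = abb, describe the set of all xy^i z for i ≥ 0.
{xy^i z : i ≥ 0} = {a^(i+1) b^2 : i ≥ 0} = {abb, aabb, aaabb, ...}

With x = ε, y = a, z = abb: Starting with aabb and pumping the first 'a' (z = abb keeps the second 'a'), we get strings with i+1 a's followed by 2 b's for i = 0, 1, 2, ...; note bb is not produced because z always contributes one a.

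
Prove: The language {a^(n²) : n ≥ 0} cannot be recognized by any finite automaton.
Assume for contradiction that L is regular, and let p ≥ 1 be the pumping length given by the pumping lemma.
Choose s = a^(p²). Then s ∈ L and |s| = p² ≥ p.
By the pumping lemma, s = xyz for some x, y, z with |xy| ≤ p, |y| ≥ 1, and xy^i z ∈ L for every i ≥ 0.
Here y = a^k for some k with 1 ≤ k ≤ |xy| ≤ p.

Take i = 2: |xy²z| = p² + k.
Now p² < p² + k ≤ p² + p < p² + 2p + 1 = (p + 1)².
So |xy²z| lies strictly between the consecutive squares p² and (p + 1)², hence is not a perfect square, and xy²z ∉ L.

This contradicts the pumping lemma, which requires xy^i z ∈ L for all i ≥ 0.
Hence L = {a^(n²) : n ≥ 0} is not regular. ∎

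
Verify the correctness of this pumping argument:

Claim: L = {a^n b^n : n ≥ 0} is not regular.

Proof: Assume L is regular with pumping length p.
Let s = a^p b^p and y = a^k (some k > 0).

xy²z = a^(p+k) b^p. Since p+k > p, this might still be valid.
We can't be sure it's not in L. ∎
The proof is INCORRECT.

Error: The conclusion is wrong.
xy²z = a^(p+k) b^p is definitely NOT in L because the number of a's (p+k) ≠ number of b's (p).
The proof incorrectly doubts what is actually a valid contradiction.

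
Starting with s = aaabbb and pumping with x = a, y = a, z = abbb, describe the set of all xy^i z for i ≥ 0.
{xy^i z : i ≥ 0} = {a^(2+i) b^3 : i ≥ 0} = {aabbb, aaabbb, aaaabbb, ...}

With x = a, y = a, z = abbb: Starting with aaabbb and pumping the second 'a', we get strings with 2+i a's followed by 3 b's for i = 0, 1, 2, ...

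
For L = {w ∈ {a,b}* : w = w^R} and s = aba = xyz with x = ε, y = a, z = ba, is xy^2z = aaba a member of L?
No

xy²z = ε · aa · ba = aaba.
aaba reversed is abaa ≠ aaba, so it is not a palindrome and is not in L.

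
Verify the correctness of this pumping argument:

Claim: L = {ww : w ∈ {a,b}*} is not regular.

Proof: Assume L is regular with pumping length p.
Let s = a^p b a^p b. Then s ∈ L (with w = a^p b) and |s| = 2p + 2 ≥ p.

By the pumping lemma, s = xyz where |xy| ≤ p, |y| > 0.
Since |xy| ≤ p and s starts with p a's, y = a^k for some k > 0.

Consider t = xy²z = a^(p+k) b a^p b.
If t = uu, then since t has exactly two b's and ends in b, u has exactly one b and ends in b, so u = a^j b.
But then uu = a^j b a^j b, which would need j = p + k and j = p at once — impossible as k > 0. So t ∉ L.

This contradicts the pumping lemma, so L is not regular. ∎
The proof is correct.

This proof is valid because:
1. s = a^p b a^p b is in L and is chosen in terms of p, so |s| ≥ p holds for every p
2. The decomposition analysis is correct: |xy| ≤ p forces y to lie inside the leading a's
3. The contradiction is valid: the argument shows a^(p+k) b a^p b cannot be split into two equal halves
4. The conclusion follows logically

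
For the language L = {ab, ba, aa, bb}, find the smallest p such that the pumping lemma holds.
p = 3

For a finite language L, the pumping lemma holds vacuously if p > max|s| for s ∈ L.

The longest string in L = {ab, ba, aa, bb} has length 2.
If p = 3, then no string s ∈ L has |s| ≥ p, so the condition is vacuously true.

The minimum pumping length is p = 3.

Why no smaller p works: for any p ≤ 2, the longest string s ∈ L has |s| = 2 ≥ p, so it would
have to be pumpable; but pumping up (i = 2, 3, ...) produces ever longer strings, which cannot all lie in the
finite language L. So the pumping property fails for every p ≤ 2.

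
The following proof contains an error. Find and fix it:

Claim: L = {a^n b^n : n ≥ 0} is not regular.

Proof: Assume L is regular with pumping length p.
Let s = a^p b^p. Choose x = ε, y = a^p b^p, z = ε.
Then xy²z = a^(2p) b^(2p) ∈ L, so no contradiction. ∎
Error: The decomposition violates |xy| ≤ p. With y = a^p b^p, |xy| = |y| = 2p > p. (The proof also miscomputes xy²z, which would be a^p b^p a^p b^p rather than a^(2p) b^(2p), and it wrongly treats one harmless decomposition as settling the matter — the prover does not get to choose the decomposition.)

Correction: The pumping lemma requires |xy| ≤ p, and the argument must handle every decomposition satisfying |xy| ≤ p, |y| ≥ 1. Since s starts with p a's, any such y consists only of a's, say y = a^k with k ≥ 1. Then xy²z = a^(p+k) b^p has unequal numbers of a's and b's, so xy²z ∉ L — the required contradiction.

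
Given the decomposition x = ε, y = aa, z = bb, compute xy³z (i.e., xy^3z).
aaaaaabb

Given x = '', y = 'aa', z = 'bb' and i = 3:

xy^3z = x + y·y·...·y (3 times) + z
       = '' + 'aa'^3 + 'bb'
       = '' + 'aaaaaa' + 'bb'
       = 'aaaaaabb'

The pumped string is 'aaaaaabb' with length 8.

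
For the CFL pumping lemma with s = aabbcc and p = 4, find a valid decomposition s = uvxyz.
u='a', v='a', x='bb', y='c', z='c'

For s = aabbcc with pumping length p = 4:

One valid decomposition:
- u = 'a'
- v = 'a'
- x = 'bb'
- y = 'c'
- z = 'c'

Verification:
- uvxyz = 'a' + 'a' + 'bb' + 'c' + 'c' = aabbcc ✓
- |vxy| = |'abbc'| = 4 ≤ 4 ✓
- |vy| = |'ac'| = 2 > 0 ✓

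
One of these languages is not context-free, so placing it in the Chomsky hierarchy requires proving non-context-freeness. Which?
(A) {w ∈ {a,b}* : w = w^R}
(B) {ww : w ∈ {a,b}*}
(B) {ww : w ∈ {a,b}*}

(B) {ww : w ∈ {a,b}*} requires the CFL pumping lemma.

- {w ∈ {a,b}* : w = w^R} is context-free (but not regular)
  • Can be shown non-regular with the regular pumping lemma
  • After pumping, the string is no longer symmetric

- {ww : w ∈ {a,b}*} is NOT context-free
  • Requires the CFL pumping lemma to prove
  • Even a PDA cannot compare two arbitrary halves symbol by symbol; CFL pumping on a^p b^p a^p b^p fails

The CFL pumping lemma is "stronger" in that it can prove non-membership
in the larger class of context-free languages.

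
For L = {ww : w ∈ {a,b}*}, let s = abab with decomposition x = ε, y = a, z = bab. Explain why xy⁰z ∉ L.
xy⁰z = bab ∉ L

Pumping with i = 0 replaces y = a by y⁰ = ε:
- Original: s = xyz = abab; abab splits into halves ab · ab, which are equal, so it is in L (w = ab)
- Pumped: xy⁰z = ε · ε · bab = bab
- bab has odd length 3, so it cannot be written as ww and is not in L

The pumping lemma would require xy⁰z ∈ L, so this decomposition yields a contradiction.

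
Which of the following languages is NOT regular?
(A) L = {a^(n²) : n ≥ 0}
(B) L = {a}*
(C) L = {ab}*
(A) {a^(n²) : n ≥ 0}

(A) L = {a^(n²) : n ≥ 0} is NOT regular.

The pumping lemma can be used to prove this:
After pumping, length is no longer a perfect square

The other languages are regular because they can be recognized by finite automata.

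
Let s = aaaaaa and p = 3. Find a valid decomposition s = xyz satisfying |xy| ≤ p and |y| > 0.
x = 'aa', y = 'a', z = 'aaa'

For s = aaaaaa and p = 3, one valid decomposition is:
- x = 'aa' (length 2)
- y = 'a' (length 1)
- z = 'aaa' (length 3)

Verification:
- xyz = 'aa' + 'a' + 'aaa' = aaaaaa ✓
- |xy| = 3 ≤ 3 ✓
- |y| = 1 > 0 ✓

All pumping lemma constraints are satisfied.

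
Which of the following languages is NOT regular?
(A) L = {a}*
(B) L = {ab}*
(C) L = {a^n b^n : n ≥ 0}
(C) {a^n b^n : n ≥ 0}

(C) L = {a^n b^n : n ≥ 0} is NOT regular.

The pumping lemma can be used to prove this:
After pumping, the number of a's and b's become unequal

The other languages are regular because they can be recognized by finite automata.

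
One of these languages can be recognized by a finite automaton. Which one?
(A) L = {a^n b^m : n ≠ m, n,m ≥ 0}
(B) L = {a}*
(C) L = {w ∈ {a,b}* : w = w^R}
(B) {a}*

(B) L = {a}* is regular.

This can be recognized by a finite automaton (DFA/NFA).
Regular expressions like {a}* define regular languages.

The other choices are not regular:
- {w ∈ {a,b}* : w = w^R}: After pumping, the string is no longer symmetric
- {a^n b^m : n ≠ m, n,m ≥ 0}: After pumping a's, we can make n = m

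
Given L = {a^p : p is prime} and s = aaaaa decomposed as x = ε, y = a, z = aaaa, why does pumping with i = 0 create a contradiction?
xy⁰z = aaaa ∉ L

Pumping with i = 0 replaces y = a by y⁰ = ε:
- Original: s = xyz = aaaaa; aaaaa has length 5, which is prime, so it is in L
- Pumped: xy⁰z = ε · ε · aaaa = aaaa
- aaaa has length 4 = 2 × 2, which is not prime, so it is not in L

The pumping lemma would require xy⁰z ∈ L, so this decomposition yields a contradiction.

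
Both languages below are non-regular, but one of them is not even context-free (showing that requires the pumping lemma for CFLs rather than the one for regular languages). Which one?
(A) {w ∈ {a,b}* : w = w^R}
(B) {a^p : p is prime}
(B) {a^p : p is prime}

(B) {a^p : p is prime} requires the CFL pumping lemma.

- {w ∈ {a,b}* : w = w^R} is context-free (but not regular)
  • Can be shown non-regular with the regular pumping lemma
  • After pumping, the string is no longer symmetric

- {a^p : p is prime} is NOT context-free
  • Requires the CFL pumping lemma to prove
  • The CFL pumping lemma also fails because prime gaps are unbounded

The CFL pumping lemma is "stronger" in that it can prove non-membership
in the larger class of context-free languages.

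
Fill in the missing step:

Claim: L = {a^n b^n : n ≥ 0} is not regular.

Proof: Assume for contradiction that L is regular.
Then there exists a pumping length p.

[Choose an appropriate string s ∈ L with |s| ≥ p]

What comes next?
s = a^p b^p

This string is in L (has equal a's and b's) and has length 2p ≥ p.
Any decomposition xyz with |xy| ≤ p means y consists only of a's,
so pumping will unbalance the counts.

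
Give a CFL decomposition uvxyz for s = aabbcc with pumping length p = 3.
u='aa', v='b', x='b', y='c', z='c'

For s = aabbcc with pumping length p = 3:

One valid decomposition:
- u = 'aa'
- v = 'b'
- x = 'b'
- y = 'c'
- z = 'c'

Verification:
- uvxyz = 'aa' + 'b' + 'b' + 'c' + 'c' = aabbcc ✓
- |vxy| = |'bbc'| = 3 ≤ 3 ✓
- |vy| = |'bc'| = 2 > 0 ✓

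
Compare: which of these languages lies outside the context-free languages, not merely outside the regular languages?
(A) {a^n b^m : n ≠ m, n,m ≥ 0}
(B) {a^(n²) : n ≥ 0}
(B) {a^(n²) : n ≥ 0}

(B) {a^(n²) : n ≥ 0} requires the CFL pumping lemma.

- {a^n b^m : n ≠ m, n,m ≥ 0} is context-free (but not regular)
  • Can be shown non-regular with the regular pumping lemma
  • After pumping a's, we can make n = m

- {a^(n²) : n ≥ 0} is NOT context-free
  • Requires the CFL pumping lemma to prove
  • Gaps between squares grow unboundedly

The CFL pumping lemma is "stronger" in that it can prove non-membership
in the larger class of context-free languages.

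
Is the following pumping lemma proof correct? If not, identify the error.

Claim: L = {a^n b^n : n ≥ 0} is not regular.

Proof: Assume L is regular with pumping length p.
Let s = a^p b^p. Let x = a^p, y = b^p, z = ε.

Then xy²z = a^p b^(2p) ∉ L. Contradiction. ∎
The proof is INCORRECT.

Error: The decomposition violates |xy| ≤ p.
With x = a^p and y = b^p, we have |xy| = 2p > p.
The pumping lemma requires |xy| ≤ p, so y must be within the first p characters.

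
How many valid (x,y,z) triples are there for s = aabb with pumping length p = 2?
3

For s = 'aabb' with pumping length p = 2:

Constraints: |xy| ≤ 2, |y| > 0

Valid decompositions (|xy| ≤ p, |y| ≥ 1):
  • x='', y='a', z='abb'
  • x='a', y='a', z='bb'
  • x='', y='aa', z='bb'

Total count: 3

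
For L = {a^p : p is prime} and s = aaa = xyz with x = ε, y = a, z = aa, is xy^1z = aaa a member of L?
Yes

xy¹z = ε · a · aa = aaa.
aaa has length 3, which is prime, so it is in L.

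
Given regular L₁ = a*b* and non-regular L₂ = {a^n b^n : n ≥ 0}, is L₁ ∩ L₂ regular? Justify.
No — L₁ ∩ L₂ is not regular.

Every string a^n b^n already lies in a*b*, so L₁ ∩ L₂ = {a^n b^n : n ≥ 0} = L₂ itself, which is the standard non-regular language (pump s = a^p b^p).

Note that the bare facts "L₁ regular, L₂ non-regular" do not settle the question by themselves: the closure of regular languages under ∪, ∩, complement and difference applies only when BOTH operands are regular. With a non-regular operand the result can come out regular or non-regular depending on the specific languages, so one has to work out L₁ ∩ L₂ for this particular pair, as above.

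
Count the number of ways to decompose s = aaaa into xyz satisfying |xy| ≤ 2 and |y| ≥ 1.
3

For s = 'aaaa' with pumping length p = 2:

Constraints: |xy| ≤ 2, |y| > 0

Valid decompositions (|xy| ≤ p, |y| ≥ 1):
  • x='', y='a', z='aaa'
  • x='a', y='a', z='aa'
  • x='', y='aa', z='aa'

Total count: 3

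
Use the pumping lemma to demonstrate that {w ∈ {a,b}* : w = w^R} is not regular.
Assume for contradiction that L is regular, and let p ≥ 1 be the pumping length given by the pumping lemma.
Choose s = a^p b a^p. Then s ∈ L (it reads the same in both directions) and |s| = 2p + 1 ≥ p.
By the pumping lemma, s = xyz for some x, y, z with |xy| ≤ p, |y| ≥ 1, and xy^i z ∈ L for every i ≥ 0.
Since |xy| ≤ p and the first p symbols of s are all a's, y = a^k for some k with 1 ≤ k ≤ p.

Take i = 0: xy⁰z = a^(p − k) b a^p.
Its reversal is a^p b a^(p − k). These differ because the block of a's before the unique b has length p − k in one and p in the other, and p − k ≠ p since k ≥ 1. So xy⁰z is not a palindrome, i.e. xy⁰z ∉ L.

This contradicts the pumping lemma, which requires xy^i z ∈ L for all i ≥ 0.
Hence L = {w ∈ {a,b}* : w = w^R} is not regular. ∎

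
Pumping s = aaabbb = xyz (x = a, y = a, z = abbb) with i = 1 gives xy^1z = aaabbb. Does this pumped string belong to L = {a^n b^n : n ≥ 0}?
Yes

xy¹z = a · a · abbb = aaabbb.
aaabbb = a^3 b^3 has equal counts (3 = 3), so it is in L.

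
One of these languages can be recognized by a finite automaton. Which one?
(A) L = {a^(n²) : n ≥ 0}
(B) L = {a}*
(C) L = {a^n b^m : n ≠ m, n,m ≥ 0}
(B) {a}*

(B) L = {a}* is regular.

This can be recognized by a finite automaton (DFA/NFA).
Regular expressions like {a}* define regular languages.

The other choices are not regular:
- {a^(n²) : n ≥ 0}: After pumping, length is no longer a perfect square
- {a^n b^m : n ≠ m, n,m ≥ 0}: After pumping a's, we can make n = m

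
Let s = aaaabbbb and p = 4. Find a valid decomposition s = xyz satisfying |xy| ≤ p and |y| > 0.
x = '', y = 'aa', z = 'aabbbb'

For s = aaaabbbb and p = 4, one valid decomposition is:
- x = '' (length 0)
- y = 'aa' (length 2)
- z = 'aabbbb' (length 6)

Verification:
- xyz = '' + 'aa' + 'aabbbb' = aaaabbbb ✓
- |xy| = 2 ≤ 4 ✓
- |y| = 2 > 0 ✓

All pumping lemma constraints are satisfied.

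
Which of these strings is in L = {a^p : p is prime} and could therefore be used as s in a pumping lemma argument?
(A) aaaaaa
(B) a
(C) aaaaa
(C) aaaaa

The pumping lemma is applied to a string s that lies in L, so first check membership of each option:
- (A) aaaaaa has length 6 = 2 × 3, which is not prime, so it is not in L ✗
- (B) a has length 1, which is not prime, so it is not in L ✗
- (C) aaaaa has length 5, which is prime, so it is in L ✓

Only (C) aaaaa is in L, so it is the only candidate that could play the role of s.
(In a complete proof one picks s in terms of the pumping length p so that |s| ≥ p is guaranteed; a fixed string like aaaaa illustrates the shape of such an s.)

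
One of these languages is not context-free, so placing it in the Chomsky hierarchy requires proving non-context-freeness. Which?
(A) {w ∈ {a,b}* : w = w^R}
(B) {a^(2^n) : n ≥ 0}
(B) {a^(2^n) : n ≥ 0}

(B) {a^(2^n) : n ≥ 0} requires the CFL pumping lemma.

- {w ∈ {a,b}* : w = w^R} is context-free (but not regular)
  • Can be shown non-regular with the regular pumping lemma
  • After pumping, the string is no longer symmetric

- {a^(2^n) : n ≥ 0} is NOT context-free
  • Requires the CFL pumping lemma to prove
  • Gaps between powers of 2 grow exponentially

The CFL pumping lemma is "stronger" in that it can prove non-membership
in the larger class of context-free languages.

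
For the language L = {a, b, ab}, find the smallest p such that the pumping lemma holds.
p = 3

For a finite language L, the pumping lemma holds vacuously if p > max|s| for s ∈ L.

The longest string in L = {a, b, ab} has length 2.
If p = 3, then no string s ∈ L has |s| ≥ p, so the condition is vacuously true.

The minimum pumping length is p = 3.

Why no smaller p works: for any p ≤ 2, the longest string s ∈ L has |s| = 2 ≥ p, so it would
have to be pumpable; but pumping up (i = 2, 3, ...) produces ever longer strings, which cannot all lie in the
finite language L. So the pumping property fails for every p ≤ 2.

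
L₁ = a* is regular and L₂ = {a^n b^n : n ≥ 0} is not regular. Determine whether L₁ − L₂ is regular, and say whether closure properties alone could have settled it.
Yes — L₁ − L₂ is regular.

The only string of a* that lies in {a^n b^n} is ε, so L₁ − L₂ = a* − {ε} = a⁺ = aa*, which is regular.

Note that the bare facts "L₁ regular, L₂ non-regular" do not settle the question by themselves: the closure of regular languages under ∪, ∩, complement and difference applies only when BOTH operands are regular. With a non-regular operand the result can come out regular or non-regular depending on the specific languages, so one has to work out L₁ − L₂ for this particular pair, as above.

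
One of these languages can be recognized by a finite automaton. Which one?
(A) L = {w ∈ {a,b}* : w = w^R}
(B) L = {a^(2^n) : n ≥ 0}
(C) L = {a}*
(C) {a}*

(C) L = {a}* is regular.

This can be recognized by a finite automaton (DFA/NFA).
Regular expressions like {a}* define regular languages.

The other choices are not regular:
- {a^(2^n) : n ≥ 0}: After pumping, length is no longer a power of 2
- {w ∈ {a,b}* : w = w^R}: After pumping, the string is no longer symmetric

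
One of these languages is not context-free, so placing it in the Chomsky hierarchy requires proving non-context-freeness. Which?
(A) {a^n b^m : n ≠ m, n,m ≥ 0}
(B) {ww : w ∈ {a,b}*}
(B) {ww : w ∈ {a,b}*}

(B) {ww : w ∈ {a,b}*} requires the CFL pumping lemma.

- {a^n b^m : n ≠ m, n,m ≥ 0} is context-free (but not regular)
  • Can be shown non-regular with the regular pumping lemma
  • After pumping a's, we can make n = m

- {ww : w ∈ {a,b}*} is NOT context-free
  • Requires the CFL pumping lemma to prove
  • Even a PDA cannot compare two arbitrary halves symbol by symbol; CFL pumping on a^p b^p a^p b^p fails

The CFL pumping lemma is "stronger" in that it can prove non-membership
in the larger class of context-free languages.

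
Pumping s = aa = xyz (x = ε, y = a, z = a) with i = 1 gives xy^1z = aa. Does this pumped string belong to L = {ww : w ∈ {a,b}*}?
Yes

xy¹z = ε · a · a = aa.
aa splits into halves a · a, which are equal, so it is in L (w = a).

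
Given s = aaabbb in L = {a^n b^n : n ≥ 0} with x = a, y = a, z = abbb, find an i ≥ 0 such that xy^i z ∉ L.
i = 0

xy⁰z = a · ε · abbb = aabbb; aabbb has 2 a's and 3 b's; 2 ≠ 3, so it is not in L.
(Other choices also work, e.g. i = 2, 3; only i = 1 is guaranteed to stay in L since xy¹z = s.)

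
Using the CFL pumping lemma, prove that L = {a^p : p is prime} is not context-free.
Assume for contradiction that L is context-free, and let p ≥ 1 be the pumping length given by the pumping lemma for CFLs.
Choose a prime q with q ≥ p and let s = a^q. Then s ∈ L and |s| = q ≥ p.
By the CFL pumping lemma, s = uvxyz for some u, v, x, y, z with |vxy| ≤ p, |vy| ≥ 1, and uv^i xy^i z ∈ L for every i ≥ 0.
All symbols are a's, so only lengths matter: let k = |vy|, with 1 ≤ k ≤ p. Then |uv^i xy^i z| = q + (i − 1)k.

Take i = q + 1: the length is q + qk = q(k + 1).
Both factors satisfy q ≥ 2 and k + 1 ≥ 2, so q(k + 1) is composite and uv^(q+1) xy^(q+1) z ∉ L.

This contradicts the CFL pumping lemma, which requires uv^i xy^i z ∈ L for all i ≥ 0.
Hence L = {a^p : p is prime} is not context-free. ∎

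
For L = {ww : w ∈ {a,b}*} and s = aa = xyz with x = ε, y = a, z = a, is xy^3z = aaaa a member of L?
Yes

xy³z = ε · aaa · a = aaaa.
aaaa splits into halves aa · aa, which are equal, so it is in L (w = aa).
(A single pumped string landing in L is not a contradiction by itself; a non-regularity proof needs some i for which xy^i z ∉ L, for every admissible decomposition.)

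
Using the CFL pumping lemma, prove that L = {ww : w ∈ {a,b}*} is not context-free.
Assume for contradiction that L is context-free, and let p ≥ 1 be the pumping length given by the pumping lemma for CFLs.
Choose s = a^p b^p a^p b^p. Then s ∈ L (take w = a^p b^p) and |s| = 4p ≥ p.
By the CFL pumping lemma, s = uvxyz for some u, v, x, y, z with |vxy| ≤ p, |vy| ≥ 1, and uv^i xy^i z ∈ L for every i ≥ 0.

Write s as four blocks A₁ B₁ A₂ B₂ with A₁ = A₂ = a^p and B₁ = B₂ = b^p. Since |vxy| ≤ p, the window vxy lies inside at most two adjacent blocks. Take i = 0 and let t = uxz, so |t| = 4p − |vy| with 1 ≤ |vy| ≤ p. If |t| is odd, t ∉ L immediately, so assume |vy| is even (hence |vy| ≥ 2) and |t|/2 = 2p − |vy|/2, which satisfies p ≤ |t|/2 ≤ 2p − 1.

Case 1 (vxy inside A₁B₁): t = a^(p−j) b^(p−l) a^p b^p with j + l = |vy|. The second half of t has length < 2p, so it is a suffix of the trailing a^p b^p and ends in b; the first half is a^(p−j) b^(p−l) a^((j+l)/2), which ends in a because (j+l)/2 ≥ 1. The halves differ, so t ∉ L.

Case 2 (vxy inside B₁A₂, straddling the middle): t = a^p b^(p−j) a^(p−l) b^p with j + l = |vy|. If t = ww, then w is a prefix of t of length ≥ p, so w begins with a^p; and w is a suffix of t of length ≥ p, so w ends with b^p. That forces |w| ≥ 2p, contradicting |w| = |t|/2 ≤ 2p − 1. So t ∉ L.

Case 3 (vxy inside A₂B₂): t = a^p b^p a^(p−j) b^(p−l) with j + l = |vy|. The first half of t is a prefix of a^p b^p, so it begins with a; the second half is b^((j+l)/2) a^(p−j) b^(p−l), which begins with b. The halves differ, so t ∉ L.

In every case uv⁰xy⁰z = uxz ∉ L.

This contradicts the CFL pumping lemma, which requires uv^i xy^i z ∈ L for all i ≥ 0.
Hence L = {ww : w ∈ {a,b}*} is not context-free. ∎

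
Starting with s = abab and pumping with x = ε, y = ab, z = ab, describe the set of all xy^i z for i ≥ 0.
{xy^i z : i ≥ 0} = {(ab)^(i+1) : i ≥ 0} = {ab, abab, ababab, ...}

With x = ε, y = ab, z = ab: Pumping 'ab' gives strings of alternating a's and b's.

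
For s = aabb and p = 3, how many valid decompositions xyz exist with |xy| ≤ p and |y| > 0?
6

For s = 'aabb' with pumping length p = 3:

Constraints: |xy| ≤ 3, |y| > 0

Valid decompositions (|xy| ≤ p, |y| ≥ 1):
  • x='', y='a', z='abb'
  • x='a', y='a', z='bb'
  • x='', y='aa', z='bb'
  • x='aa', y='b', z='b'
  • x='a', y='ab', z='b'
  • x='', y='aab', z='b'

Total count: 6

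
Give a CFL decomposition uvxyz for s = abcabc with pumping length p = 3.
u='ab', v='c', x='a', y='b', z='c'

For s = abcabc with pumping length p = 3:

One valid decomposition:
- u = 'ab'
- v = 'c'
- x = 'a'
- y = 'b'
- z = 'c'

Verification:
- uvxyz = 'ab' + 'c' + 'a' + 'b' + 'c' = abcabc ✓
- |vxy| = |'cab'| = 3 ≤ 3 ✓
- |vy| = |'cb'| = 2 > 0 ✓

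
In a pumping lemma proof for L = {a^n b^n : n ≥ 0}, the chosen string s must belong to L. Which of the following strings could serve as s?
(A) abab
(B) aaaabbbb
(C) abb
(B) aaaabbbb

The pumping lemma is applied to a string s that lies in L, so first check membership of each option:
- (A) abab has an a after a b, so it is not of the form a^n b^n and is not in L ✗
- (B) aaaabbbb = a^4 b^4 has equal counts (4 = 4), so it is in L ✓
- (C) abb has 1 a's and 2 b's; 1 ≠ 2, so it is not in L ✗

Only (B) aaaabbbb is in L, so it is the only candidate that could play the role of s.
(In a complete proof one picks s in terms of the pumping length p so that |s| ≥ p is guaranteed; a fixed string like aaaabbbb illustrates the shape of such an s.)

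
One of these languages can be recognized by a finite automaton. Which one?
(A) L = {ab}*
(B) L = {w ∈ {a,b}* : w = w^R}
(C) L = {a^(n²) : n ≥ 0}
(A) {ab}*

(A) L = {ab}* is regular.

This can be recognized by a finite automaton (DFA/NFA).
Regular expressions like {ab}* define regular languages.

The other choices are not regular:
- {a^(n²) : n ≥ 0}: After pumping, length is no longer a perfect square
- {w ∈ {a,b}* : w = w^R}: After pumping, the string is no longer symmetric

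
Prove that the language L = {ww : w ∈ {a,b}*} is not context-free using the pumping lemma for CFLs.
Assume for contradiction that L is context-free, and let p ≥ 1 be the pumping length given by the pumping lemma for CFLs.
Choose s = a^p b^p a^p b^p. Then s ∈ L (take w = a^p b^p) and |s| = 4p ≥ p.
By the CFL pumping lemma, s = uvxyz for some u, v, x, y, z with |vxy| ≤ p, |vy| ≥ 1, and uv^i xy^i z ∈ L for every i ≥ 0.

Write s as four blocks A₁ B₁ A₂ B₂ with A₁ = A₂ = a^p and B₁ = B₂ = b^p. Since |vxy| ≤ p, the window vxy lies inside at most two adjacent blocks. Take i = 0 and let t = uxz, so |t| = 4p − |vy| with 1 ≤ |vy| ≤ p. If |t| is odd, t ∉ L immediately, so assume |vy| is even (hence |vy| ≥ 2) and |t|/2 = 2p − |vy|/2, which satisfies p ≤ |t|/2 ≤ 2p − 1.

Case 1 (vxy inside A₁B₁): t = a^(p−j) b^(p−l) a^p b^p with j + l = |vy|. The second half of t has length < 2p, so it is a suffix of the trailing a^p b^p and ends in b; the first half is a^(p−j) b^(p−l) a^((j+l)/2), which ends in a because (j+l)/2 ≥ 1. The halves differ, so t ∉ L.

Case 2 (vxy inside B₁A₂, straddling the middle): t = a^p b^(p−j) a^(p−l) b^p with j + l = |vy|. If t = ww, then w is a prefix of t of length ≥ p, so w begins with a^p; and w is a suffix of t of length ≥ p, so w ends with b^p. That forces |w| ≥ 2p, contradicting |w| = |t|/2 ≤ 2p − 1. So t ∉ L.

Case 3 (vxy inside A₂B₂): t = a^p b^p a^(p−j) b^(p−l) with j + l = |vy|. The first half of t is a prefix of a^p b^p, so it begins with a; the second half is b^((j+l)/2) a^(p−j) b^(p−l), which begins with b. The halves differ, so t ∉ L.

In every case uv⁰xy⁰z = uxz ∉ L.

This contradicts the CFL pumping lemma, which requires uv^i xy^i z ∈ L for all i ≥ 0.
Hence L = {ww : w ∈ {a,b}*} is not context-free. ∎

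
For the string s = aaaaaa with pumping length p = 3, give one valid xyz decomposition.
x = '', y = 'aaa', z = 'aaa'

For s = aaaaaa and p = 3, one valid decomposition is:
- x = '' (length 0)
- y = 'aaa' (length 3)
- z = 'aaa' (length 3)

Verification:
- xyz = '' + 'aaa' + 'aaa' = aaaaaa ✓
- |xy| = 3 ≤ 3 ✓
- |y| = 3 > 0 ✓

All pumping lemma constraints are satisfied.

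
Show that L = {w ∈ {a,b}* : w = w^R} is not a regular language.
Assume for contradiction that L is regular, and let p ≥ 1 be the pumping length given by the pumping lemma.
Choose s = a^p b a^p. Then s ∈ L (it reads the same in both directions) and |s| = 2p + 1 ≥ p.
By the pumping lemma, s = xyz for some x, y, z with |xy| ≤ p, |y| ≥ 1, and xy^i z ∈ L for every i ≥ 0.
Since |xy| ≤ p and the first p symbols of s are all a's, y = a^k for some k with 1 ≤ k ≤ p.

Take i = 0: xy⁰z = a^(p − k) b a^p.
Its reversal is a^p b a^(p − k). These differ because the block of a's before the unique b has length p − k in one and p in the other, and p − k ≠ p since k ≥ 1. So xy⁰z is not a palindrome, i.e. xy⁰z ∉ L.

This contradicts the pumping lemma, which requires xy^i z ∈ L for all i ≥ 0.
Hence L = {w ∈ {a,b}* : w = w^R} is not regular. ∎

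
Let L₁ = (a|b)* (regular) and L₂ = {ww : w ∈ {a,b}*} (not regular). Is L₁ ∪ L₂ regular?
Yes — L₁ ∪ L₂ is regular.

{ww} ⊆ (a|b)*, so L₁ ∪ L₂ = (a|b)*, which is regular.

Note that the bare facts "L₁ regular, L₂ non-regular" do not settle the question by themselves: the closure of regular languages under ∪, ∩, complement and difference applies only when BOTH operands are regular. With a non-regular operand the result can come out regular or non-regular depending on the specific languages, so one has to work out L₁ ∪ L₂ for this particular pair, as above.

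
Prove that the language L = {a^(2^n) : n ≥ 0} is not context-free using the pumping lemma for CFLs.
Assume for contradiction that L is context-free, and let p ≥ 1 be the pumping length given by the pumping lemma for CFLs.
Choose s = a^(2^p). Then s ∈ L and |s| = 2^p ≥ p.
By the CFL pumping lemma, s = uvxyz for some u, v, x, y, z with |vxy| ≤ p, |vy| ≥ 1, and uv^i xy^i z ∈ L for every i ≥ 0.
All symbols are a's, so only lengths matter: let k = |vy|, with 1 ≤ k ≤ |vxy| ≤ p < 2^p.

Take i = 2: |uv²xy²z| = 2^p + k, and 2^p < 2^p + k < 2^p + 2^p = 2^(p+1).
So the length lies strictly between consecutive powers of two and is not a power of 2; uv²xy²z ∉ L.

This contradicts the CFL pumping lemma, which requires uv^i xy^i z ∈ L for all i ≥ 0.
Hence L = {a^(2^n) : n ≥ 0} is not context-free. ∎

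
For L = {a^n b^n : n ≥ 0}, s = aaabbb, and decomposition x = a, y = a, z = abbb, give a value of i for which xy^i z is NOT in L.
i = 3

xy³z = a · aaa · abbb = aaaaabbb; aaaaabbb has 5 a's and 3 b's; 5 ≠ 3, so it is not in L.
(Other choices also work, e.g. i = 0, 2; only i = 1 is guaranteed to stay in L since xy¹z = s.)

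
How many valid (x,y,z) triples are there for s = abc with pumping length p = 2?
3

For s = 'abc' with pumping length p = 2:

Constraints: |xy| ≤ 2, |y| > 0

Valid decompositions (|xy| ≤ p, |y| ≥ 1):
  • x='', y='a', z='bc'
  • x='a', y='b', z='c'
  • x='', y='ab', z='c'

Total count: 3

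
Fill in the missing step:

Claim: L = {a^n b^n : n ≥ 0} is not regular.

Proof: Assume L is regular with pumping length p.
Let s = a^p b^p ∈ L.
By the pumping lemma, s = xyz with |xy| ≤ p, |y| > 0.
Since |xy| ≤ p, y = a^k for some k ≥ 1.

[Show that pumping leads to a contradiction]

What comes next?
Consider xy²z = a^(p+k) b^p.

Since k ≥ 1, we have p + k > p.
So xy²z has more a's than b's: (p+k) a's vs p b's.
This means xy²z ∉ L because a^n b^n requires equal counts.

This contradicts the pumping lemma which states xy²z ∈ L.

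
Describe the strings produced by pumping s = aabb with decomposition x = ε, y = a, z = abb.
{xy^i z : i ≥ 0} = {a^(i+1) b^2 : i ≥ 0} = {abb, aabb, aaabb, ...}

With x = ε, y = a, z = abb: Starting with aabb and pumping the first 'a' (z = abb keeps the second 'a'), we get strings with i+1 a's followed by 2 b's for i = 0, 1, 2, ...; note bb is not produced because z always contributes one a.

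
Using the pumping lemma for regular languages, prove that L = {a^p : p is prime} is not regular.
Assume for contradiction that L is regular, and let p ≥ 1 be the pumping length given by the pumping lemma.
Choose a prime q with q ≥ p (one exists because there are infinitely many primes) and let s = a^q. Then s ∈ L and |s| = q ≥ p.
By the pumping lemma, s = xyz for some x, y, z with |xy| ≤ p, |y| ≥ 1, and xy^i z ∈ L for every i ≥ 0.
Here y = a^k for some k with 1 ≤ k ≤ p, and xy^i z = a^(q + (i − 1)k) for every i ≥ 0.

Take i = q + 1: |xy^(q+1) z| = q + qk = q(k + 1).
Both factors satisfy q ≥ 2 and k + 1 ≥ 2, so q(k + 1) is composite, and xy^(q+1) z ∉ L.

This contradicts the pumping lemma, which requires xy^i z ∈ L for all i ≥ 0.
Hence L = {a^p : p is prime} is not regular. ∎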